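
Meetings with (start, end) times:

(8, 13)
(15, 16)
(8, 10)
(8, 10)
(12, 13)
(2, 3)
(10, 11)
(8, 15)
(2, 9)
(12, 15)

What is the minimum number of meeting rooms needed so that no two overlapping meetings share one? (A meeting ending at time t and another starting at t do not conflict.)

5

The answer is the maximum number of intervals overlapping at any instant.
starts: [2, 2, 8, 8, 8, 8, 10, 12, 12, 15]
ends:   [3, 9, 10, 10, 11, 13, 13, 15, 15, 16]
s2→1 s2→2 e3→1 s8→2 s8→3 s8→4 s8→5  — peak 5.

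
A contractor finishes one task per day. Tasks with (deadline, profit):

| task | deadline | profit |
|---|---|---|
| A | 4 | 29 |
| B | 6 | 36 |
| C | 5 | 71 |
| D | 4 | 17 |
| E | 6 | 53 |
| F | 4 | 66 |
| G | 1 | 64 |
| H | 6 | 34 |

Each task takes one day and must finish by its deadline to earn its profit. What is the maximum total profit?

324

Sort by profit descending; place each in the latest free slot ≤ its deadline.
Profit order: C=71 F=66 G=64 E=53 B=36 H=34 A=29 D=17
Assign: C→slot 5, F→slot 4, G→slot 1, E→slot 6, B→slot 3, H→slot 2, A skipped, D skipped.
Slots: [1:G] [2:H] [3:B] [4:F] [5:C] [6:E]
Profit = 64 + 34 + 36 + 66 + 71 + 53 = 324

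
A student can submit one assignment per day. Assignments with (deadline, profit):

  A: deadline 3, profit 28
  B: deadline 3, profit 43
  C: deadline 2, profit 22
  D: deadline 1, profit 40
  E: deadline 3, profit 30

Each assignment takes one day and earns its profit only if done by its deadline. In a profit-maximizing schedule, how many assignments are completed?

Sort by profit descending; place each in the latest free slot ≤ its deadline.
Profit order: B=43 D=40 E=30 A=28 C=22
Assign: B→slot 3, D→slot 1, E→slot 2, A skipped, C skipped.
Slots: [1:D] [2:E] [3:B]
3 of 5 scheduled.

3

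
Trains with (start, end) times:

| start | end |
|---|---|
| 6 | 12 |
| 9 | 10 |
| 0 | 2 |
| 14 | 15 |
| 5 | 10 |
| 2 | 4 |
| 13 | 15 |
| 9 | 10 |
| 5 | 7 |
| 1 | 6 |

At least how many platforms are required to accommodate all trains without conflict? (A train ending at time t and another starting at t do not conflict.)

starts: [0, 1, 2, 5, 5, 6, 9, 9, 13, 14]
ends:   [2, 4, 6, 7, 10, 10, 10, 12, 15, 15]
s0→1 s1→2 e2→1 s2→2 e4→1 s5→2 s5→3 e6→2 s6→3 e7→2 s9→3 s9→4  — peak 4.

4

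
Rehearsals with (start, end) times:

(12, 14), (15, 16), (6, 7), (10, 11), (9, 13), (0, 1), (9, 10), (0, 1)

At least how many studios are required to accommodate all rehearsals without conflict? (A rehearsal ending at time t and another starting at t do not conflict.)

2

starts: [0, 0, 6, 9, 9, 10, 12, 15]
ends:   [1, 1, 7, 10, 11, 13, 14, 16]
s0→1 s0→2  — peak 2.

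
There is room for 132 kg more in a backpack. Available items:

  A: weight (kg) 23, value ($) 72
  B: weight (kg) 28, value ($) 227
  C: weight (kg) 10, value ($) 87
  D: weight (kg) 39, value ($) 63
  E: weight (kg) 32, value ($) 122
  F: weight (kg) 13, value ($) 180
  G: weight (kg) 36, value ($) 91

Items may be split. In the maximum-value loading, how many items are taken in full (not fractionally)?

5

Greedy by value/weight ratio, highest first.
Ratios (sorted): F 13.85, C 8.70, B 8.11, E 3.81, A 3.13, G 2.53, D 1.62
take F (13 @ 180); take C (10 @ 87); take B (28 @ 227); take E (32 @ 122); take A (23 @ 72); take 26/36 of G → 65.72. Capacity used 132/132.
5 item(s) taken whole; one partial (take 26/36 of G).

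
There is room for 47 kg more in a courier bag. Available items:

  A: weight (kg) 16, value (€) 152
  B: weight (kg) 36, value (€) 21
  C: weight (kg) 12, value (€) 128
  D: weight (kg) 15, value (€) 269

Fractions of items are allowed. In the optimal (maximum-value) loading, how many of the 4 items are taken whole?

Order: D (269/15=17.93) > C (128/12=10.67) > A (152/16=9.50) > B (21/36=0.58)
Fill: take D (15 @ 269) → take C (12 @ 128) → take A (16 @ 152) → take 4/36 of B → 2.33; 47/47 used.
3 item(s) taken whole; one partial (take 4/36 of B).

3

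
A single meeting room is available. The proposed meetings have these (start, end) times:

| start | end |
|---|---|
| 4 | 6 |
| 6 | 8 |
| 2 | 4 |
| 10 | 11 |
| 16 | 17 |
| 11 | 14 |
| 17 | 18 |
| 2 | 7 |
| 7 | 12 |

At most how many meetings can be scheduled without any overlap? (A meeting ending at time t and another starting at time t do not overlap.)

7

By end time: (2,4), (4,6), (2,7), (6,8), (10,11), (7,12), (11,14), (16,17), (17,18).
Pick (2,4); next start ≥ 4 → (4,6); next start ≥ 6 → (6,8); next start ≥ 8 → (10,11); next start ≥ 11 → (11,14); next start ≥ 14 → (16,17); next start ≥ 17 → (17,18).
Selected 7 meetings.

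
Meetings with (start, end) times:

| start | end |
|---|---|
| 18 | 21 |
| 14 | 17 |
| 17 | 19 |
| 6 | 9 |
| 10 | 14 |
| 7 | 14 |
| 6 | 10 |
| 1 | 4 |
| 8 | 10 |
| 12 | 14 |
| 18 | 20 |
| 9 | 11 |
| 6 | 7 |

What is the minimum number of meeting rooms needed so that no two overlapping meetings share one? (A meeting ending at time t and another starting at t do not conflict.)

4

Events (time:±→running): 1:+→1 4:-→0 6:+→1 6:+→2 6:+→3 7:-→2 7:+→3 8:+→4 … peak 4.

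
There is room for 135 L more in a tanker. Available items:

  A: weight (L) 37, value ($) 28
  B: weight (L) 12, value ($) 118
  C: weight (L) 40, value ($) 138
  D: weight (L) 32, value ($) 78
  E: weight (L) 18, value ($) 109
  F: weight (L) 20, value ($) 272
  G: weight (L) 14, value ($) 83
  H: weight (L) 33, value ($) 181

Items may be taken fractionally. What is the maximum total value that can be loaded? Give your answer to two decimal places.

894.10

Order: F (272/20=13.60) > B (118/12=9.83) > E (109/18=6.06) > G (83/14=5.93) > H (181/33=5.48) > C (138/40=3.45) > D (78/32=2.44) > A (28/37=0.76)
Fill: take F (20 @ 272) → take B (12 @ 118) → take E (18 @ 109) → take G (14 @ 83) → take H (33 @ 181) → take 38/40 of C → 131.10; 135/135 used.
Total value = 894.10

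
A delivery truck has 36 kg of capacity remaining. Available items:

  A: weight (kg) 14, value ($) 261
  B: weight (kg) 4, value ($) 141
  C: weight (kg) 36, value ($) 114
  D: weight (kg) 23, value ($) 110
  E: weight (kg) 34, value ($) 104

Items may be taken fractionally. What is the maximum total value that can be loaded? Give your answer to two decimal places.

Greedy by value/weight ratio, highest first.
Ratios (sorted): B 35.25, A 18.64, D 4.78, C 3.17, E 3.06
take B (4 @ 141); take A (14 @ 261); take 18/23 of D → 86.09. Capacity used 36/36.
Total value = 488.09

488.09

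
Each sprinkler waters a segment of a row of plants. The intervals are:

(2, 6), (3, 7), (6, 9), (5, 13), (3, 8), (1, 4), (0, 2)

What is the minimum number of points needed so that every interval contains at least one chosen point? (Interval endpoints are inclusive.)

2

Sort by right endpoint; whenever an interval is uncovered, place a point at its right end.
Sorted: [0,2] [1,4] [2,6] [3,7] [3,8] [6,9] [5,13]
{[0,2],[1,4],[2,6]} hit by 2; {[3,7],[3,8],[6,9],[5,13]} hit by 7.
Points: 2, 7 (2 total).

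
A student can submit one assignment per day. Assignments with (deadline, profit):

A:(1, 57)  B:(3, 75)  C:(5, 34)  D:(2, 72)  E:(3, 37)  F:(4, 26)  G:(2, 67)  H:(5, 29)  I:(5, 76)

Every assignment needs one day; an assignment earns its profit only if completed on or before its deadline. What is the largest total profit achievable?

324

Sort by profit descending; place each in the latest free slot ≤ its deadline.
Profit order: I=76 B=75 D=72 G=67 A=57 E=37 C=34 H=29 F=26
Assign: I→slot 5, B→slot 3, D→slot 2, G→slot 1, A skipped, E skipped, C→slot 4, H skipped, F skipped.
Slots: [1:G] [2:D] [3:B] [4:C] [5:I]
Profit = 67 + 72 + 75 + 34 + 76 = 324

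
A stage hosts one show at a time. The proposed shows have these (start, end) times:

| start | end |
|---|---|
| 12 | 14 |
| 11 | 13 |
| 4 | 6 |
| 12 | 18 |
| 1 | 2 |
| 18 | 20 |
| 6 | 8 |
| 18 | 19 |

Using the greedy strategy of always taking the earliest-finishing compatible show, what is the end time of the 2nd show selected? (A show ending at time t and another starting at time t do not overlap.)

Sort by end time and greedily take each interval whose start is ≥ the last chosen end.
By end time: (1,2), (4,6), (6,8), (11,13), (12,14), (12,18), (18,19), (18,20).
Pick (1,2); next start ≥ 2 → (4,6); next start ≥ 6 → (6,8); next start ≥ 8 → (11,13); next start ≥ 13 → (18,19).
Selected: (1,2) (4,6) (6,8) (11,13) (18,19)

6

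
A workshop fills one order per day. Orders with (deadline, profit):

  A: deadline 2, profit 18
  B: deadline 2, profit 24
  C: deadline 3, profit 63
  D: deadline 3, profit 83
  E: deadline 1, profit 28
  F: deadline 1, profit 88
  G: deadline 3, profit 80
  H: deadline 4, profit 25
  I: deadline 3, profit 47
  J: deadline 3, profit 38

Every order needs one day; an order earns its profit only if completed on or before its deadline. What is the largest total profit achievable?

276

Profit order: F=88 D=83 G=80 C=63 I=47 J=38 E=28 H=25 B=24 A=18
Assign: F→slot 1, D→slot 3, G→slot 2, C skipped, I skipped, J skipped, E skipped, H→slot 4, B skipped, A skipped.
Slots: [1:F] [2:G] [3:D] [4:H]
Profit = 88 + 80 + 83 + 25 = 276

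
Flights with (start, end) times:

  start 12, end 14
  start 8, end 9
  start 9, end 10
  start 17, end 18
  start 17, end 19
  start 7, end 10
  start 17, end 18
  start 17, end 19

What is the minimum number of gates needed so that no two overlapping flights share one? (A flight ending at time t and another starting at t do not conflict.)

Events (time:±→running): 7:+→1 8:+→2 9:-→1 9:+→2 10:-→1 10:-→0 12:+→1 14:-→0 17:+→1 17:+→2 17:+→3 17:+→4 … peak 4.

4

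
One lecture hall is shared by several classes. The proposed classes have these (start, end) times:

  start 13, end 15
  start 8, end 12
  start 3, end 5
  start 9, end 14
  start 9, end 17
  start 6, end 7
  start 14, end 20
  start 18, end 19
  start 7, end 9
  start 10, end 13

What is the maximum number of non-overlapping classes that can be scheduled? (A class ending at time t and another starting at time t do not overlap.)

6

Order by finish time; keep every interval that doesn't clash with the previous kept one.
Sorted by end: (3,5)  (6,7)  (7,9)  (8,12)  (10,13)  (9,14)  (13,15)  (9,17)  (18,19)  (14,20)
take (3,5); take (6,7); take (7,9); take (10,13); take (13,15); take (18,19); skip (14,20).
Selected 6 classes.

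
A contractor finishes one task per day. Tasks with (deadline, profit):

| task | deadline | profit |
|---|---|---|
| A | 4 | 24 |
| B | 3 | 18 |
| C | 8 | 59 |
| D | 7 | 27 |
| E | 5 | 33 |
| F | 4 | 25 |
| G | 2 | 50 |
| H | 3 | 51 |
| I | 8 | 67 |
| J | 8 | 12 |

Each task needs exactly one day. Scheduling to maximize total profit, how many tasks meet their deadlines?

Profit order: I=67 C=59 H=51 G=50 E=33 D=27 F=25 A=24 B=18 J=12
Assign: I→slot 8, C→slot 7, H→slot 3, G→slot 2, E→slot 5, D→slot 6, F→slot 4, A→slot 1, B skipped, J skipped.
Slots: [1:A] [2:G] [3:H] [4:F] [5:E] [6:D] [7:C] [8:I]
8 of 10 scheduled.

8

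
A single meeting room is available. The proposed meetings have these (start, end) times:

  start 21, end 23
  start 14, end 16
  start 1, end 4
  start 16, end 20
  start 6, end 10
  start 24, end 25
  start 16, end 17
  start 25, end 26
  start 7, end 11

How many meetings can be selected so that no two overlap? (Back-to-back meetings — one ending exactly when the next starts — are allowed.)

Sort by end time and greedily take each interval whose start is ≥ the last chosen end.
Sorted by end: (1,4)  (6,10)  (7,11)  (14,16)  (16,17)  (16,20)  (21,23)  (24,25)  (25,26)
take (1,4); take (6,10); skip (7,11); take (14,16); take (16,17); skip (16,20); take (21,23); take (24,25); take (25,26).
Selected 7 meetings.

7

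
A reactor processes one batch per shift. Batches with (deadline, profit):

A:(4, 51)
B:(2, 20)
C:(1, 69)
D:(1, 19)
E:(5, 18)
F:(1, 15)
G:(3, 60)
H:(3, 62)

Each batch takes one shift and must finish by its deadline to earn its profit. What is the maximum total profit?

Profit order: C=69 H=62 G=60 A=51 B=20 D=19 E=18 F=15
Assign: C→slot 1, H→slot 3, G→slot 2, A→slot 4, B skipped, D skipped, E→slot 5, F skipped.
Slots: [1:C] [2:G] [3:H] [4:A] [5:E]
Profit = 69 + 60 + 62 + 51 + 18 = 260

260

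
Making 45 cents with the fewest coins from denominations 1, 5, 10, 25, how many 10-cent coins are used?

45 = 1×25 + 2×10
Count of 10: 2

2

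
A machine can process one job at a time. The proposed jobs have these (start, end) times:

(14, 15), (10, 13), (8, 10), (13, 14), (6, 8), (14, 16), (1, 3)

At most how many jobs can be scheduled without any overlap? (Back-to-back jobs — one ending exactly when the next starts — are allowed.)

6

By end time: (1,3), (6,8), (8,10), (10,13), (13,14), (14,15), (14,16).
Pick (1,3); next start ≥ 3 → (6,8); next start ≥ 8 → (8,10); next start ≥ 10 → (10,13); next start ≥ 13 → (13,14); next start ≥ 14 → (14,15).
Selected 6 jobs.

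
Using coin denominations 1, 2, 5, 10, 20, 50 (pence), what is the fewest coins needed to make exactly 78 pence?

78 − 1×50→28 − 1×20→8 − 1×5→3 − 1×2→1 − 1×1→0
Total coins = 1 + 1 + 1 + 1 + 1 = 5

5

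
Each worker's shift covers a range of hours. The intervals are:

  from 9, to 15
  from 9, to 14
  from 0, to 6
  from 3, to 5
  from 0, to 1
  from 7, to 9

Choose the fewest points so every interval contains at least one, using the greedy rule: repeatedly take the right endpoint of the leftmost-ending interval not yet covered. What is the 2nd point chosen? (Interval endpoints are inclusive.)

5

By right end: [0,1]  [3,5]  [0,6]  [7,9]  [9,14]  [9,15]
[0,1] uncovered → point at 1; [3,5] uncovered → point at 5; [7,9] uncovered → point at 9.
Points: 1, 5, 9 (3 total).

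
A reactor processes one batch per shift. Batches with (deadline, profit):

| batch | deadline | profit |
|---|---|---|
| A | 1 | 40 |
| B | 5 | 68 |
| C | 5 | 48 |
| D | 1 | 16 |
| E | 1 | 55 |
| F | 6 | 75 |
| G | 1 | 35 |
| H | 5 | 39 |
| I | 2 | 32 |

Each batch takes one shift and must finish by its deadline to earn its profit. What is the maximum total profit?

317

Sort by profit descending; place each in the latest free slot ≤ its deadline.
By profit: F(d6,75), B(d5,68), E(d1,55), C(d5,48), A(d1,40), H(d5,39), G(d1,35), I(d2,32), D(d1,16)
F→slot 6; B→slot 5; E→slot 1; C→slot 4; A skipped; H→slot 3; G skipped; I→slot 2; D skipped.
Profit = 55 + 32 + 39 + 48 + 68 + 75 = 317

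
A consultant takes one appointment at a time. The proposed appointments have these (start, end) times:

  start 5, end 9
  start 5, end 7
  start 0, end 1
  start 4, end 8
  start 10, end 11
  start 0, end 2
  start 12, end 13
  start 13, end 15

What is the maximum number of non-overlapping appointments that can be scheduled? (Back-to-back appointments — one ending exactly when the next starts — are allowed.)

5

Greedy by earliest finish: after sorting by end time, pick each interval compatible with the last pick.
By end time: (0,1), (0,2), (5,7), (4,8), (5,9), (10,11), (12,13), (13,15).
Pick (0,1); next start ≥ 1 → (5,7); next start ≥ 7 → (10,11); next start ≥ 11 → (12,13); next start ≥ 13 → (13,15).
Selected 5 appointments.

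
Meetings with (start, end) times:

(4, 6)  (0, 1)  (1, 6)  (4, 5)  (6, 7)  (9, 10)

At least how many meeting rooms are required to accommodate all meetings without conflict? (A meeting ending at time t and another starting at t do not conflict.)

3

Count concurrent intervals with a sweep; the peak is the room count.
starts: [0, 1, 4, 4, 6, 9]
ends:   [1, 5, 6, 6, 7, 10]
s0→1 e1→0 s1→1 s4→2 s4→3  — peak 3.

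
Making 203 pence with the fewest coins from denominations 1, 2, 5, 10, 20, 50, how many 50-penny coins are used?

4

203 = 4×50 + 1×2 + 1×1
Count of 50: 4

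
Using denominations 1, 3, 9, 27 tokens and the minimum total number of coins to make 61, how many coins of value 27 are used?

Greedy: take as many of the largest coin as possible, then repeat with the remainder.
61 = 2×27 + 2×3 + 1×1
Count of 27: 2

2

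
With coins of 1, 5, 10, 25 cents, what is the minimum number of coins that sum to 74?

8

Greedy: take as many of the largest coin as possible, then repeat with the remainder.
74 = 2×25 + 2×10 + 4×1
Total coins = 2 + 2 + 4 = 8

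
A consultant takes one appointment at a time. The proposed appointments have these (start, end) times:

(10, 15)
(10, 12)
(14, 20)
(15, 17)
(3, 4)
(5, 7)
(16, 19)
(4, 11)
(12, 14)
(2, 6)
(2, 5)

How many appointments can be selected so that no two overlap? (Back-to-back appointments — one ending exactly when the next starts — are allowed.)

5

Greedy by earliest finish: after sorting by end time, pick each interval compatible with the last pick.
Sorted by end: (3,4)  (2,5)  (2,6)  (5,7)  (4,11)  (10,12)  (12,14)  (10,15)  (15,17)  (16,19)  (14,20)
take (3,4); skip (2,6); take (5,7); skip (4,11); take (10,12); take (12,14); skip (10,15); take (15,17); skip (16,19); skip (14,20).
Selected 5 appointments.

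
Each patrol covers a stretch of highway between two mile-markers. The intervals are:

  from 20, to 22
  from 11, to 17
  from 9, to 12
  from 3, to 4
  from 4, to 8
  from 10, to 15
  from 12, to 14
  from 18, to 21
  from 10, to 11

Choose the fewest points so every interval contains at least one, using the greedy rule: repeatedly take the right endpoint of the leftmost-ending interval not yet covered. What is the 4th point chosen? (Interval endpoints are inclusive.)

21

Sorted: [3,4] [4,8] [10,11] [9,12] [12,14] [10,15] [11,17] [18,21] [20,22]
{[3,4],[4,8]} hit by 4; {[10,11],[9,12]} hit by 11; {[12,14],[10,15],[11,17]} hit by 14; {[18,21],[20,22]} hit by 21.
Points: 4, 11, 14, 21 (4 total).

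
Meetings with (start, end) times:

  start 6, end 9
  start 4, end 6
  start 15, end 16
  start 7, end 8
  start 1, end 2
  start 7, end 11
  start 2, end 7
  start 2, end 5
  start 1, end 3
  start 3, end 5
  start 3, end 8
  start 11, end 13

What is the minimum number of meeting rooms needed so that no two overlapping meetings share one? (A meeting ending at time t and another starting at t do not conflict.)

5

Count concurrent intervals with a sweep; the peak is the room count.
Events (time:±→running): 1:+→1 1:+→2 2:-→1 2:+→2 2:+→3 3:-→2 3:+→3 3:+→4 4:+→5 … peak 5.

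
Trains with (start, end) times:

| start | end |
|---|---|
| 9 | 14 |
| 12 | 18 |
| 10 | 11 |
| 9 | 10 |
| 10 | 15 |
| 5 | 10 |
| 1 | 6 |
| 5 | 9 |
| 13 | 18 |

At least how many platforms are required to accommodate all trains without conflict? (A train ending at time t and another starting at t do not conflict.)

Count concurrent intervals with a sweep; the peak is the room count.
Events (time:±→running): 1:+→1 5:+→2 5:+→3 6:-→2 9:-→1 9:+→2 9:+→3 10:-→2 10:-→1 10:+→2 10:+→3 11:-→2 12:+→3 13:+→4 … peak 4.

4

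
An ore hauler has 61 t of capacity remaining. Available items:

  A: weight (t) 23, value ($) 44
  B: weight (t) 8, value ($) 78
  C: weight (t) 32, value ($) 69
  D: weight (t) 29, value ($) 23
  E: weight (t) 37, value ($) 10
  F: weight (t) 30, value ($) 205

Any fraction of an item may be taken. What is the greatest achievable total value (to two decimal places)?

Greedy by value/weight ratio, highest first.
Order: B (78/8=9.75) > F (205/30=6.83) > C (69/32=2.16) > A (44/23=1.91) > D (23/29=0.79) > E (10/37=0.27)
Fill: take B (8 @ 78) → take F (30 @ 205) → take 23/32 of C → 49.59; 61/61 used.
Total value = 332.59

332.59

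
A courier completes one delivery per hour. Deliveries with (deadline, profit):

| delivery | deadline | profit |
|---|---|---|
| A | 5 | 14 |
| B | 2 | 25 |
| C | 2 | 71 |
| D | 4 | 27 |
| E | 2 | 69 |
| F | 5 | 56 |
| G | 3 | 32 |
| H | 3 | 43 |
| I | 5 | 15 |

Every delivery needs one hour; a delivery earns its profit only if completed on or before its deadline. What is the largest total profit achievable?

By profit: C(d2,71), E(d2,69), F(d5,56), H(d3,43), G(d3,32), D(d4,27), B(d2,25), I(d5,15), A(d5,14)
C→slot 2; E→slot 1; F→slot 5; H→slot 3; G skipped; D→slot 4; B skipped; I skipped; A skipped.
Profit = 69 + 71 + 43 + 27 + 56 = 266

266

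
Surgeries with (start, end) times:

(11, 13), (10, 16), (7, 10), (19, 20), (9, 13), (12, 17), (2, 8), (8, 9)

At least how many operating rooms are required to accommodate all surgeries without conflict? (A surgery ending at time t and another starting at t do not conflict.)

Events (time:±→running): 2:+→1 7:+→2 8:-→1 8:+→2 9:-→1 9:+→2 10:-→1 10:+→2 11:+→3 12:+→4 … peak 4.

4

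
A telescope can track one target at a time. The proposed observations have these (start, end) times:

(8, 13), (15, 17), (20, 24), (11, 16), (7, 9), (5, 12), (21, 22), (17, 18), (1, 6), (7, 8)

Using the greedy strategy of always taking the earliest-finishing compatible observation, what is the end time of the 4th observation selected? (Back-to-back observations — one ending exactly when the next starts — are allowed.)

17

Sort by end time and greedily take each interval whose start is ≥ the last chosen end.
By end time: (1,6), (7,8), (7,9), (5,12), (8,13), (11,16), (15,17), (17,18), (21,22), (20,24).
Pick (1,6); next start ≥ 6 → (7,8); next start ≥ 8 → (8,13); next start ≥ 13 → (15,17); next start ≥ 17 → (17,18); next start ≥ 18 → (21,22).
Selected: (1,6) (7,8) (8,13) (15,17) (17,18) (21,22)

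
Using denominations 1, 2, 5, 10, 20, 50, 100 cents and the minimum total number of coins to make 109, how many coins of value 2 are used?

2

Use the largest denomination that fits, subtract, and repeat.
109 = 1×100 + 1×5 + 2×2
Count of 2: 2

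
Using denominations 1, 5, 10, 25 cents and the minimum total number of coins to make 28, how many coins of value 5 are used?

Greedy: take as many of the largest coin as possible, then repeat with the remainder.
28 = 1×25 + 3×1
Count of 5: 0

0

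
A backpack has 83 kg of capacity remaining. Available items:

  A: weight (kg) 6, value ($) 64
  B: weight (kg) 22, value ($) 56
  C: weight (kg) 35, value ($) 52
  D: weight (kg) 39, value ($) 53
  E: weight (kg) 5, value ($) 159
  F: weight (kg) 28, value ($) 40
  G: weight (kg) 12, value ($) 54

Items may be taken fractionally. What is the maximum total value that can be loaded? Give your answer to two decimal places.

389.29

Ratios (sorted): E 31.80, A 10.67, G 4.50, B 2.55, C 1.49, F 1.43, D 1.36
take E (5 @ 159); take A (6 @ 64); take G (12 @ 54); take B (22 @ 56); take C (35 @ 52); take 3/28 of F → 4.29. Capacity used 83/83.
Total value = 389.29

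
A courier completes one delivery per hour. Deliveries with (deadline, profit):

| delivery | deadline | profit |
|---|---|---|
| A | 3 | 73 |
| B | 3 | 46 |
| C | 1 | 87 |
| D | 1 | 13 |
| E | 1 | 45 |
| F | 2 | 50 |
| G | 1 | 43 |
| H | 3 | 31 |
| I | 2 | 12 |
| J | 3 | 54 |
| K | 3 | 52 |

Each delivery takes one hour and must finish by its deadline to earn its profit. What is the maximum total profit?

Take jobs in profit order; each goes to the latest open slot no later than its deadline.
Profit order: C=87 A=73 J=54 K=52 F=50 B=46 E=45 G=43 H=31 D=13 I=12
Assign: C→slot 1, A→slot 3, J→slot 2, K skipped, F skipped, B skipped, E skipped, G skipped, H skipped, D skipped, I skipped.
Slots: [1:C] [2:J] [3:A]
Profit = 87 + 54 + 73 = 214

214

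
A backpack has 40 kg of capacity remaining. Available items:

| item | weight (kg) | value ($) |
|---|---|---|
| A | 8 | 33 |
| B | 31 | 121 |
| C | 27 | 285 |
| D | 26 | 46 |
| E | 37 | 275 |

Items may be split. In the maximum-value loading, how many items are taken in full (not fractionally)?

1

Greedy by value/weight ratio, highest first.
Ratios (sorted): C 10.56, E 7.43, A 4.12, B 3.90, D 1.77
take C (27 @ 285); take 13/37 of E → 96.62. Capacity used 40/40.
1 item(s) taken whole; one partial (take 13/37 of E).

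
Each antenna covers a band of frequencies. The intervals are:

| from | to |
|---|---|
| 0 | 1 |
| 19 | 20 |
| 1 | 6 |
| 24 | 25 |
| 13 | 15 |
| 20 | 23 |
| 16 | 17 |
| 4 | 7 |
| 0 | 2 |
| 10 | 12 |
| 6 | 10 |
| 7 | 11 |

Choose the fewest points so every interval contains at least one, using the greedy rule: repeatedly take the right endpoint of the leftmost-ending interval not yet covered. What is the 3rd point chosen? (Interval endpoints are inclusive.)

12

By right end: [0,1]  [0,2]  [1,6]  [4,7]  [6,10]  [7,11]  [10,12]  [13,15]  [16,17]  [19,20]  [20,23]  [24,25]
[0,1] uncovered → point at 1; [4,7] uncovered → point at 7; [10,12] uncovered → point at 12; [13,15] uncovered → point at 15; [16,17] uncovered → point at 17; [19,20] uncovered → point at 20; [24,25] uncovered → point at 25.
Points: 1, 7, 12, 15, 17, 20, 25 (7 total).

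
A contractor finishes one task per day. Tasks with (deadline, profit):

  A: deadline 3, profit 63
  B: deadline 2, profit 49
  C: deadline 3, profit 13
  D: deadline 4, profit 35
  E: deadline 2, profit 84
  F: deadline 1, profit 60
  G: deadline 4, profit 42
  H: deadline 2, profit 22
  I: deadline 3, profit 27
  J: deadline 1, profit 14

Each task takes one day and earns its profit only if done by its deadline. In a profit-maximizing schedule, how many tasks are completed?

Take jobs in profit order; each goes to the latest open slot no later than its deadline.
By profit: E(d2,84), A(d3,63), F(d1,60), B(d2,49), G(d4,42), D(d4,35), I(d3,27), H(d2,22), J(d1,14), C(d3,13)
E→slot 2; A→slot 3; F→slot 1; B skipped; G→slot 4; D skipped; I skipped; H skipped; J skipped; C skipped.
4 of 10 scheduled.

4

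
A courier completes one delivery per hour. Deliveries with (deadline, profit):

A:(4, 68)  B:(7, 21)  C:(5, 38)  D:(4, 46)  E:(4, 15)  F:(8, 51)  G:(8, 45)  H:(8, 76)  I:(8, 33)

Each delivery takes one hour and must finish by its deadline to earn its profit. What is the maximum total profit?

378

Profit order: H=76 A=68 F=51 D=46 G=45 C=38 I=33 B=21 E=15
Assign: H→slot 8, A→slot 4, F→slot 7, D→slot 3, G→slot 6, C→slot 5, I→slot 2, B→slot 1, E skipped.
Slots: [1:B] [2:I] [3:D] [4:A] [5:C] [6:G] [7:F] [8:H]
Profit = 21 + 33 + 46 + 68 + 38 + 45 + 51 + 76 = 378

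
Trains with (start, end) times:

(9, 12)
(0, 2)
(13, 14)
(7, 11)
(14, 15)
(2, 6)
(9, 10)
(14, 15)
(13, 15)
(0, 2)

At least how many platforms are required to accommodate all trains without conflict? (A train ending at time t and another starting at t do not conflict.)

Events (time:±→running): 0:+→1 0:+→2 2:-→1 2:-→0 2:+→1 6:-→0 7:+→1 9:+→2 9:+→3 … peak 3.

3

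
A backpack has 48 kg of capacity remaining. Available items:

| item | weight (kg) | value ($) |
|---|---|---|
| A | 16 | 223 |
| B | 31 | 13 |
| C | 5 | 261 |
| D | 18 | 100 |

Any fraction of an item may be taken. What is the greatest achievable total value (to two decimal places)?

Ratios (sorted): C 52.20, A 13.94, D 5.56, B 0.42
take C (5 @ 261); take A (16 @ 223); take D (18 @ 100); take 9/31 of B → 3.77. Capacity used 48/48.
Total value = 587.77

587.77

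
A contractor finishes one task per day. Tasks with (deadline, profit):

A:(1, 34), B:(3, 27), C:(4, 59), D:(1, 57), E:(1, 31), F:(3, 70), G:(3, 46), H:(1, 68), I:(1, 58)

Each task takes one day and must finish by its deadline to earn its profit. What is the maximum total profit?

243

Take jobs in profit order; each goes to the latest open slot no later than its deadline.
By profit: F(d3,70), H(d1,68), C(d4,59), I(d1,58), D(d1,57), G(d3,46), A(d1,34), E(d1,31), B(d3,27)
F→slot 3; H→slot 1; C→slot 4; I skipped; D skipped; G→slot 2; A skipped; E skipped; B skipped.
Profit = 68 + 46 + 70 + 59 = 243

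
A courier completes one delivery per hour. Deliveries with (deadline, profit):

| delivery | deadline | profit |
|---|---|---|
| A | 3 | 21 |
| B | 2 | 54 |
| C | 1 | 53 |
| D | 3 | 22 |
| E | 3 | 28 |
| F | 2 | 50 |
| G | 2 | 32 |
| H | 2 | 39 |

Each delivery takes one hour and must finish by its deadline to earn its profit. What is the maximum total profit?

135

Take jobs in profit order; each goes to the latest open slot no later than its deadline.
By profit: B(d2,54), C(d1,53), F(d2,50), H(d2,39), G(d2,32), E(d3,28), D(d3,22), A(d3,21)
B→slot 2; C→slot 1; F skipped; H skipped; G skipped; E→slot 3; D skipped; A skipped.
Profit = 53 + 54 + 28 = 135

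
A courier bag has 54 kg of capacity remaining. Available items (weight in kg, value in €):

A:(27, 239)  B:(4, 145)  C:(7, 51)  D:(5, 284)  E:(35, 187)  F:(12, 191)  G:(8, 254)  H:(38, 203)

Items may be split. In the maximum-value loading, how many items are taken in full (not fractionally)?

Ratios (sorted): D 56.80, B 36.25, G 31.75, F 15.92, A 8.85, C 7.29, E 5.34, H 5.34
take D (5 @ 284); take B (4 @ 145); take G (8 @ 254); take F (12 @ 191); take 25/27 of A → 221.30. Capacity used 54/54.
4 item(s) taken whole; one partial (take 25/27 of A).

4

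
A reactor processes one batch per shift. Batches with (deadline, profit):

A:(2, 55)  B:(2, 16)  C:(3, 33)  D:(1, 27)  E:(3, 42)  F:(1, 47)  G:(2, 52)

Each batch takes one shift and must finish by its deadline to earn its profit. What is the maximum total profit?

By profit: A(d2,55), G(d2,52), F(d1,47), E(d3,42), C(d3,33), D(d1,27), B(d2,16)
A→slot 2; G→slot 1; F skipped; E→slot 3; C skipped; D skipped; B skipped.
Profit = 52 + 55 + 42 = 149

149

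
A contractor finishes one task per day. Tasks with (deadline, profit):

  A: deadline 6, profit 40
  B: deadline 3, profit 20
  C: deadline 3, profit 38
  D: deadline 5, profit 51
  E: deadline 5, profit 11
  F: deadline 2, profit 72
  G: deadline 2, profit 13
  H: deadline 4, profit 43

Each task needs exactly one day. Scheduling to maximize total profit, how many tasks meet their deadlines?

Profit order: F=72 D=51 H=43 A=40 C=38 B=20 G=13 E=11
Assign: F→slot 2, D→slot 5, H→slot 4, A→slot 6, C→slot 3, B→slot 1, G skipped, E skipped.
Slots: [1:B] [2:F] [3:C] [4:H] [5:D] [6:A]
6 of 8 scheduled.

6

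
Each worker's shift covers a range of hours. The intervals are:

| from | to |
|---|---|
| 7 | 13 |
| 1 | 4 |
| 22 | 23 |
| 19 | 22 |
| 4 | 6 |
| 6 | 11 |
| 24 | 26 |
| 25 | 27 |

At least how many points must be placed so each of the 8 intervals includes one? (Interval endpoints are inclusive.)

Process intervals by earliest right end; each time one isn't hit yet, stab at its right endpoint.
By right end: [1,4]  [4,6]  [6,11]  [7,13]  [19,22]  [22,23]  [24,26]  [25,27]
[1,4] uncovered → point at 4; [6,11] uncovered → point at 11; [19,22] uncovered → point at 22; [24,26] uncovered → point at 26.
Points: 4, 11, 22, 26 (4 total).

4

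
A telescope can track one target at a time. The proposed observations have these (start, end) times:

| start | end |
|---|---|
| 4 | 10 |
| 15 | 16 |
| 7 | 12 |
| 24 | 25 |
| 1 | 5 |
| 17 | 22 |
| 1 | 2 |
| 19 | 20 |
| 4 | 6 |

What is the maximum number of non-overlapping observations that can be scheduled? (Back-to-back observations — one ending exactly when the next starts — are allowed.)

6

By end time: (1,2), (1,5), (4,6), (4,10), (7,12), (15,16), (19,20), (17,22), (24,25).
Pick (1,2); next start ≥ 2 → (4,6); next start ≥ 6 → (7,12); next start ≥ 12 → (15,16); next start ≥ 16 → (19,20); next start ≥ 20 → (24,25).
Selected 6 observations.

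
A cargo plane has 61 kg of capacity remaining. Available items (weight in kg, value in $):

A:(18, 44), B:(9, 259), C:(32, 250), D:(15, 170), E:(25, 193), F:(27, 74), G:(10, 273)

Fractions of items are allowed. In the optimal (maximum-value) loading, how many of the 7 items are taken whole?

3

Sort by value per unit weight and fill in that order.
Ratios (sorted): B 28.78, G 27.30, D 11.33, C 7.81, E 7.72, F 2.74, A 2.44
take B (9 @ 259); take G (10 @ 273); take D (15 @ 170); take 27/32 of C → 210.94. Capacity used 61/61.
3 item(s) taken whole; one partial (take 27/32 of C).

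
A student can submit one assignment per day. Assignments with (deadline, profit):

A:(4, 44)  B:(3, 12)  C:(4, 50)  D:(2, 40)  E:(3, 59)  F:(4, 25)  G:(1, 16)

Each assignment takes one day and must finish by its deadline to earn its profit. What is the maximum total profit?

Sort by profit descending; place each in the latest free slot ≤ its deadline.
Profit order: E=59 C=50 A=44 D=40 F=25 G=16 B=12
Assign: E→slot 3, C→slot 4, A→slot 2, D→slot 1, F skipped, G skipped, B skipped.
Slots: [1:D] [2:A] [3:E] [4:C]
Profit = 40 + 44 + 59 + 50 = 193

193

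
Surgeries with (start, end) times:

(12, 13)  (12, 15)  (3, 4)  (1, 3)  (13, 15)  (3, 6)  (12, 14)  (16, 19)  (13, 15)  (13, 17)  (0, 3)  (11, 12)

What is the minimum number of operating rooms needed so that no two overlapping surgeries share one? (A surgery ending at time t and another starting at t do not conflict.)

Events (time:±→running): 0:+→1 1:+→2 3:-→1 3:-→0 3:+→1 3:+→2 4:-→1 6:-→0 11:+→1 12:-→0 12:+→1 12:+→2 12:+→3 13:-→2 13:+→3 13:+→4 13:+→5 … peak 5.

5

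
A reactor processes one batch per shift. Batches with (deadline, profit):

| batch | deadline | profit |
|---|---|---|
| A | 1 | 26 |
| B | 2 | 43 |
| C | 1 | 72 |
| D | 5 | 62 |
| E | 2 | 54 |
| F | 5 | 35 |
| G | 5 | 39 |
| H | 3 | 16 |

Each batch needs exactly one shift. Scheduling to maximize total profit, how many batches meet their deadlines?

By profit: C(d1,72), D(d5,62), E(d2,54), B(d2,43), G(d5,39), F(d5,35), A(d1,26), H(d3,16)
C→slot 1; D→slot 5; E→slot 2; B skipped; G→slot 4; F→slot 3; A skipped; H skipped.
5 of 8 scheduled.

5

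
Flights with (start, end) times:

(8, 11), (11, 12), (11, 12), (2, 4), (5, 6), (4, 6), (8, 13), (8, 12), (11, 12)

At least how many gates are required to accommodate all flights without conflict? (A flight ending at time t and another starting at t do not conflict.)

5

The answer is the maximum number of intervals overlapping at any instant.
Events (time:±→running): 2:+→1 4:-→0 4:+→1 5:+→2 6:-→1 6:-→0 8:+→1 8:+→2 8:+→3 11:-→2 11:+→3 11:+→4 11:+→5 … peak 5.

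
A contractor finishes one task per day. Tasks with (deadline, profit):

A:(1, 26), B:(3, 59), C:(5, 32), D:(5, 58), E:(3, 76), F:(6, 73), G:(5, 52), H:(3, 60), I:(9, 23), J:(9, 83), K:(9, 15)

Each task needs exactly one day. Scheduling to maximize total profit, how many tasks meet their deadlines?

By profit: J(d9,83), E(d3,76), F(d6,73), H(d3,60), B(d3,59), D(d5,58), G(d5,52), C(d5,32), A(d1,26), I(d9,23), K(d9,15)
J→slot 9; E→slot 3; F→slot 6; H→slot 2; B→slot 1; D→slot 5; G→slot 4; C skipped; A skipped; I→slot 8; K→slot 7.
9 of 11 scheduled.

9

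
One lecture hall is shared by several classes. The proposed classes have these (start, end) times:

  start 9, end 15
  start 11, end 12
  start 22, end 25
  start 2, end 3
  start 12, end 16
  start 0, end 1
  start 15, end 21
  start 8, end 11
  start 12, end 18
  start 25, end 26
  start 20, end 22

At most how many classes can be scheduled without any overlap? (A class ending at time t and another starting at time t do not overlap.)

8

Order by finish time; keep every interval that doesn't clash with the previous kept one.
Sorted by end: (0,1)  (2,3)  (8,11)  (11,12)  (9,15)  (12,16)  (12,18)  (15,21)  (20,22)  (22,25)  (25,26)
take (0,1); take (2,3); take (8,11); take (11,12); take (12,16); take (20,22); take (22,25); take (25,26).
Selected 8 classes.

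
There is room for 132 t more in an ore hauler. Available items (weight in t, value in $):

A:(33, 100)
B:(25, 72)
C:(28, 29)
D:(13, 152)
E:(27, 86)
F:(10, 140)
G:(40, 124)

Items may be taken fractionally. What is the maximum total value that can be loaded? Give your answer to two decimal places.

627.92

Sort by value per unit weight and fill in that order.
Ratios (sorted): F 14.00, D 11.69, E 3.19, G 3.10, A 3.03, B 2.88, C 1.04
take F (10 @ 140); take D (13 @ 152); take E (27 @ 86); take G (40 @ 124); take A (33 @ 100); take 9/25 of B → 25.92. Capacity used 132/132.
Total value = 627.92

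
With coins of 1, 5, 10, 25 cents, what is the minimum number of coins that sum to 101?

5

Use the largest denomination that fits, subtract, and repeat.
101 = 4×25 + 1×1
Total coins = 4 + 1 = 5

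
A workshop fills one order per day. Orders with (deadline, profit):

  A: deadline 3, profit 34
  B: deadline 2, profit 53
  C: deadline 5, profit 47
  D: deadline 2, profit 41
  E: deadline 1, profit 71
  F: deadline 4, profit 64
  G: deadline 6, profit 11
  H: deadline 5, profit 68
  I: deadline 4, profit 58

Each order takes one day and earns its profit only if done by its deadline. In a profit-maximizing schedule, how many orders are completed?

6

Profit order: E=71 H=68 F=64 I=58 B=53 C=47 D=41 A=34 G=11
Assign: E→slot 1, H→slot 5, F→slot 4, I→slot 3, B→slot 2, C skipped, D skipped, A skipped, G→slot 6.
Slots: [1:E] [2:B] [3:I] [4:F] [5:H] [6:G]
6 of 9 scheduled.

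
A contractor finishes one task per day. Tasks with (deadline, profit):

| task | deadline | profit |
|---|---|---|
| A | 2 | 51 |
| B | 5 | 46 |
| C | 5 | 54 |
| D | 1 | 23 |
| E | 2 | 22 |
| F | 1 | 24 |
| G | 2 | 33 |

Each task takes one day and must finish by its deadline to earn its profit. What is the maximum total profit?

184

By profit: C(d5,54), A(d2,51), B(d5,46), G(d2,33), F(d1,24), D(d1,23), E(d2,22)
C→slot 5; A→slot 2; B→slot 4; G→slot 1; F skipped; D skipped; E skipped.
Profit = 33 + 51 + 46 + 54 = 184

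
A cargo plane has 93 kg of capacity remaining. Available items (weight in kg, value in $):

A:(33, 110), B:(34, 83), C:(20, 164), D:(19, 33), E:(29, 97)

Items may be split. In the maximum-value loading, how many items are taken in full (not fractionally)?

Sort by value per unit weight and fill in that order.
Order: C (164/20=8.20) > E (97/29=3.34) > A (110/33=3.33) > B (83/34=2.44) > D (33/19=1.74)
Fill: take C (20 @ 164) → take E (29 @ 97) → take A (33 @ 110) → take 11/34 of B → 26.85; 93/93 used.
3 item(s) taken whole; one partial (take 11/34 of B).

3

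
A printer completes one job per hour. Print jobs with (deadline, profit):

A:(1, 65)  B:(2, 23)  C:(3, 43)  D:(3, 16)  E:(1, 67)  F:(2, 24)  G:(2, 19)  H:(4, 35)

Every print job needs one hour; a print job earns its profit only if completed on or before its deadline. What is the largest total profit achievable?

Take jobs in profit order; each goes to the latest open slot no later than its deadline.
By profit: E(d1,67), A(d1,65), C(d3,43), H(d4,35), F(d2,24), B(d2,23), G(d2,19), D(d3,16)
E→slot 1; A skipped; C→slot 3; H→slot 4; F→slot 2; B skipped; G skipped; D skipped.
Profit = 67 + 24 + 43 + 35 = 169

169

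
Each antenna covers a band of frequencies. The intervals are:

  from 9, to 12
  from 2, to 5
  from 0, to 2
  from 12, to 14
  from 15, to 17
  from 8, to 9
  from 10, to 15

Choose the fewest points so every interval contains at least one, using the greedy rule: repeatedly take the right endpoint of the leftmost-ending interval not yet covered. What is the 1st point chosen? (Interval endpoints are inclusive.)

Sort by right endpoint; whenever an interval is uncovered, place a point at its right end.
Sorted: [0,2] [2,5] [8,9] [9,12] [12,14] [10,15] [15,17]
{[0,2],[2,5]} hit by 2; {[8,9],[9,12]} hit by 9; {[12,14],[10,15]} hit by 14; {[15,17]} hit by 17.
Points: 2, 9, 14, 17 (4 total).

2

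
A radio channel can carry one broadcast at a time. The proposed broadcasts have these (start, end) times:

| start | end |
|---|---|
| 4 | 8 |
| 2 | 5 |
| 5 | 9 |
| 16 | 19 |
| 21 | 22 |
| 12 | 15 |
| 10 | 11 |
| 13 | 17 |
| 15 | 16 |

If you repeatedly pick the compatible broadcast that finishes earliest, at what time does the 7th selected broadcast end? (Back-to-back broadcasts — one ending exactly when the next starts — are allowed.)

22

By end time: (2,5), (4,8), (5,9), (10,11), (12,15), (15,16), (13,17), (16,19), (21,22).
Pick (2,5); next start ≥ 5 → (5,9); next start ≥ 9 → (10,11); next start ≥ 11 → (12,15); next start ≥ 15 → (15,16); next start ≥ 16 → (16,19); next start ≥ 19 → (21,22).
Selected: (2,5) (5,9) (10,11) (12,15) (15,16) (16,19) (21,22)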